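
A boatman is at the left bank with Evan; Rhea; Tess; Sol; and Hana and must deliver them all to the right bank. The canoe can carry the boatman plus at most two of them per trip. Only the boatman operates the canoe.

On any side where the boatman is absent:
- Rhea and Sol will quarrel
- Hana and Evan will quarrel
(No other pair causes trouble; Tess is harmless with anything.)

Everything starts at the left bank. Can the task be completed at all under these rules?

1. Boatman goes to the right bank with Evan and Rhea.
2. Boatman goes back to the left bank alone.
3. Boatman goes to the right bank with Tess.
4. Boatman goes back to the left bank alone.
5. Boatman goes to the right bank with Hana and Sol.

Yes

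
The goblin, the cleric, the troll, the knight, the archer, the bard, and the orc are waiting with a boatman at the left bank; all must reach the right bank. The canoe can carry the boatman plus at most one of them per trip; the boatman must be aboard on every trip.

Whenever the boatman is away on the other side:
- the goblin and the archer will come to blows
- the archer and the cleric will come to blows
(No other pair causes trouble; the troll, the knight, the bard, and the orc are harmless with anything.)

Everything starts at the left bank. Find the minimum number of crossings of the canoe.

Counting alone: the boatman can take at most 1 across per trip to the right bank, so moving all 7 needs at least 7 loaded trips out, with a return between consecutive ones — at least 13 crossings.
The safety rule pushes this higher. Following every safe sequence of crossings, the most of the 7 that can be at the right bank as the canoe arrives there on crossing 13 is 6 — never all 7.
So no plan with fewer than 15 crossings exists, and this one achieves 15:
1. Boatman goes to the right bank with the archer.
2. Boatman goes back to the left bank alone.
3. Boatman goes to the right bank with the goblin.
4. Boatman goes back to the left bank with the archer.
5. Boatman goes to the right bank with the cleric.
6. Boatman goes back to the left bank alone.
7. Boatman goes to the right bank with the troll.
8. Boatman goes back to the left bank alone.
9. Boatman goes to the right bank with the knight.
10. Boatman goes back to the left bank alone.
11. Boatman goes to the right bank with the bard.
12. Boatman goes back to the left bank alone.
13. Boatman goes to the right bank with the orc.
14. Boatman goes back to the left bank alone.
15. Boatman goes to the right bank with the archer.

15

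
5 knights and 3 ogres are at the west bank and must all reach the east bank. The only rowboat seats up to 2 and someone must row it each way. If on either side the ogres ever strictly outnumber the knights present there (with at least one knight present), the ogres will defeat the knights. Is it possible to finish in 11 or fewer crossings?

No

Counting alone: each trip to the east bank takes at most 2 across and each return brings at least 1 back, so after t trips out (and t−1 returns) at most 2t − (t−1) of the 8 are across; that first reaches 8 at t = 7, so at least 13 crossings are needed.
Since 11 < 13, 11 crossings cannot be enough. (The shortest complete plan in fact takes 13:)
1. 2 ogres → the east bank.  (the west bank: 5K 1O; the east bank: 0K 2O)
2. 1 ogre ← the west bank.  (the west bank: 5K 2O; the east bank: 0K 1O)
3. 2 ogres → the east bank.  (the west bank: 5K 0O; the east bank: 0K 3O)
4. 1 ogre ← the west bank.  (the west bank: 5K 1O; the east bank: 0K 2O)
5. 2 knights → the east bank.  (the west bank: 3K 1O; the east bank: 2K 2O)
6. 1 ogre ← the west bank.  (the west bank: 3K 2O; the east bank: 2K 1O)
7. 1 knight and 1 ogre → the east bank.  (the west bank: 2K 1O; the east bank: 3K 2O)
8. 1 ogre ← the west bank.  (the west bank: 2K 2O; the east bank: 3K 1O)
9. 2 ogres → the east bank.  (the west bank: 2K 0O; the east bank: 3K 3O)
10. 1 ogre ← the west bank.  (the west bank: 2K 1O; the east bank: 3K 2O)
11. 1 knight and 1 ogre → the east bank.  (the west bank: 1K 0O; the east bank: 4K 3O)
12. 1 ogre ← the west bank.  (the west bank: 1K 1O; the east bank: 4K 2O)
13. 1 knight and 1 ogre → the east bank.  (the west bank: 0K 0O; the east bank: 5K 3O)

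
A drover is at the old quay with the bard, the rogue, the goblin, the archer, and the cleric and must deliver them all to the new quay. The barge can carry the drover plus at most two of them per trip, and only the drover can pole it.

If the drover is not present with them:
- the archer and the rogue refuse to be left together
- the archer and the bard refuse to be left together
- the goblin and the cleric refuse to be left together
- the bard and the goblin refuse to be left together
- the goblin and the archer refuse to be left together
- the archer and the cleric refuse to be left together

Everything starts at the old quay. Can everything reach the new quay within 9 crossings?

Yes — this plan uses 7 crossings (≤ 9):
1. Drover goes to the new quay with the archer and the goblin.  [the old quay: the bard, the cleric, the rogue | the new quay: the archer, the goblin]
2. Drover goes back to the old quay with the goblin.  [the old quay: the bard, the cleric, the goblin, the rogue | the new quay: the archer]
3. Drover goes to the new quay with the bard and the cleric.  [the old quay: the goblin, the rogue | the new quay: the archer, the bard, the cleric]
4. Drover goes back to the old quay with the archer.  [the old quay: the archer, the goblin, the rogue | the new quay: the bard, the cleric]
5. Drover goes to the new quay with the goblin and the rogue.  [the old quay: the archer | the new quay: the bard, the cleric, the goblin, the rogue]
6. Drover goes back to the old quay with the goblin.  [the old quay: the archer, the goblin | the new quay: the bard, the cleric, the rogue]
7. Drover goes to the new quay with the archer and the goblin.  [the old quay: — | the new quay: the archer, the bard, the cleric, the goblin, the rogue]

Yes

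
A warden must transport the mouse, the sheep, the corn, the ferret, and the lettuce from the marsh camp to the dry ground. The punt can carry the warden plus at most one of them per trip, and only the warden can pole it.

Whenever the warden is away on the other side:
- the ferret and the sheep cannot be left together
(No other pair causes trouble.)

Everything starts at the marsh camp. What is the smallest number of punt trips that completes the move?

Counting alone: the warden can take at most 1 across per trip to the dry ground, so moving all 5 needs at least 5 loaded trips out, with a return between consecutive ones — at least 9 crossings.
The plan below uses exactly 9 crossings, so it is optimal:
1. Warden goes to the dry ground with the sheep.
2. Warden goes back to the marsh camp alone.
3. Warden goes to the dry ground with the mouse.
4. Warden goes back to the marsh camp alone.
5. Warden goes to the dry ground with the corn.
6. Warden goes back to the marsh camp alone.
7. Warden goes to the dry ground with the lettuce.
8. Warden goes back to the marsh camp alone.
9. Warden goes to the dry ground with the ferret.

9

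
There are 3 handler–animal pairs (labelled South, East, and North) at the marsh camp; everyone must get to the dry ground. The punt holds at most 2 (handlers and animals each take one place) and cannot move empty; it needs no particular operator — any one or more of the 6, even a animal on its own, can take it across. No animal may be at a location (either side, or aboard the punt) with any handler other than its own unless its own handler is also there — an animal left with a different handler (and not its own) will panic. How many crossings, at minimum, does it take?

11

Counting alone: each trip to the dry ground takes at most 2 across and each return brings at least 1 back, so after t trips out (and t−1 returns) at most 2t − (t−1) of the 6 are across; that first reaches 6 at t = 5, so at least 9 crossings are needed.
The safety rule pushes this higher. Following every safe sequence of crossings, the most of the 6 that can be at the dry ground as the punt arrives there on crossing 9 is 5 — never all 6.
So no plan with fewer than 11 crossings exists, and this one achieves 11:
1. animal South and handler South cross → the dry ground.
2. handler South crosses ← the marsh camp.
3. animal East and animal North cross → the dry ground.
4. animal South crosses ← the marsh camp.
5. handler East and handler North cross → the dry ground.
6. animal East and handler East cross ← the marsh camp.
7. handler East and handler South cross → the dry ground.
8. animal North crosses ← the marsh camp.
9. animal East and animal South cross → the dry ground.
10. handler North crosses ← the marsh camp.
11. animal North and handler North cross → the dry ground.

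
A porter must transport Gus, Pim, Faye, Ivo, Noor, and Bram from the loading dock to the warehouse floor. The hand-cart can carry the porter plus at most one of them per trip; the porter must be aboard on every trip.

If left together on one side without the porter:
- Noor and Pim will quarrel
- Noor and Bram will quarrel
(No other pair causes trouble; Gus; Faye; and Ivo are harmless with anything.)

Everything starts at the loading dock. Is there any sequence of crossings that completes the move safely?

Yes

1. Porter goes to the warehouse floor with Noor.
2. Porter goes back to the loading dock alone.
3. Porter goes to the warehouse floor with Gus.
4. Porter goes back to the loading dock alone.
5. Porter goes to the warehouse floor with Pim.
6. Porter goes back to the loading dock with Noor.
7. Porter goes to the warehouse floor with Bram.
8. Porter goes back to the loading dock alone.
9. Porter goes to the warehouse floor with Faye.
10. Porter goes back to the loading dock alone.
11. Porter goes to the warehouse floor with Ivo.
12. Porter goes back to the loading dock alone.
13. Porter goes to the warehouse floor with Noor.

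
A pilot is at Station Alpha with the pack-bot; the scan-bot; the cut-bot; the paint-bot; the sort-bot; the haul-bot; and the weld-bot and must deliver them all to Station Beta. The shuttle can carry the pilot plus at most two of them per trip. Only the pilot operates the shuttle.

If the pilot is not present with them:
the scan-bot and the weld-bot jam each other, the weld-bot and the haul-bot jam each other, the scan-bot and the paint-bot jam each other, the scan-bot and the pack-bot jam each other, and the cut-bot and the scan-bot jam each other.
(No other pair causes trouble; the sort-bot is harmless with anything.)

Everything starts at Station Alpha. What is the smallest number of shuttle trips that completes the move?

Counting alone: the pilot can take at most 2 across per trip to Station Beta, so moving all 7 needs at least 4 loaded trips out, with a return between consecutive ones — at least 7 crossings.
The safety rule pushes this higher. Following every safe sequence of crossings, the most of the 7 that can be at Station Beta as the shuttle arrives there on crossing 7 is 6 — never all 7.
So no plan with fewer than 9 crossings exists, and this one achieves 9:
1. Pilot goes to Station Beta with the haul-bot and the scan-bot.  [Station Alpha: the cut-bot, the pack-bot, the paint-bot, the sort-bot, the weld-bot | Station Beta: the haul-bot, the scan-bot]
2. Pilot goes back to Station Alpha alone.  [Station Alpha: the cut-bot, the pack-bot, the paint-bot, the sort-bot, the weld-bot | Station Beta: the haul-bot, the scan-bot]
3. Pilot goes to Station Beta with the sort-bot.  [Station Alpha: the cut-bot, the pack-bot, the paint-bot, the weld-bot | Station Beta: the haul-bot, the scan-bot, the sort-bot]
4. Pilot goes back to Station Alpha alone.  [Station Alpha: the cut-bot, the pack-bot, the paint-bot, the weld-bot | Station Beta: the haul-bot, the scan-bot, the sort-bot]
5. Pilot goes to Station Beta with the cut-bot and the pack-bot.  [Station Alpha: the paint-bot, the weld-bot | Station Beta: the cut-bot, the haul-bot, the pack-bot, the scan-bot, the sort-bot]
6. Pilot goes back to Station Alpha with the scan-bot.  [Station Alpha: the paint-bot, the scan-bot, the weld-bot | Station Beta: the cut-bot, the haul-bot, the pack-bot, the sort-bot]
7. Pilot goes to Station Beta with the paint-bot and the scan-bot.  [Station Alpha: the weld-bot | Station Beta: the cut-bot, the haul-bot, the pack-bot, the paint-bot, the scan-bot, the sort-bot]
8. Pilot goes back to Station Alpha with the scan-bot.  [Station Alpha: the scan-bot, the weld-bot | Station Beta: the cut-bot, the haul-bot, the pack-bot, the paint-bot, the sort-bot]
9. Pilot goes to Station Beta with the scan-bot and the weld-bot.  [Station Alpha: — | Station Beta: the cut-bot, the haul-bot, the pack-bot, the paint-bot, the scan-bot, the sort-bot, the weld-bot]

9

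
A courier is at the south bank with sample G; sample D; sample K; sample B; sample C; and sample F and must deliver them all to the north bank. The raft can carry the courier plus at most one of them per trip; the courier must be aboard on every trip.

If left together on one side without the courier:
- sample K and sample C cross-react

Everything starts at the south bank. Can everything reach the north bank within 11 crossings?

Yes — this plan uses 11 crossings (≤ 11):
1. Courier goes to the north bank with sample K.
2. Courier goes back to the south bank alone.
3. Courier goes to the north bank with sample G.
4. Courier goes back to the south bank alone.
5. Courier goes to the north bank with sample D.
6. Courier goes back to the south bank alone.
7. Courier goes to the north bank with sample B.
8. Courier goes back to the south bank alone.
9. Courier goes to the north bank with sample F.
10. Courier goes back to the south bank alone.
11. Courier goes to the north bank with sample C.

Yes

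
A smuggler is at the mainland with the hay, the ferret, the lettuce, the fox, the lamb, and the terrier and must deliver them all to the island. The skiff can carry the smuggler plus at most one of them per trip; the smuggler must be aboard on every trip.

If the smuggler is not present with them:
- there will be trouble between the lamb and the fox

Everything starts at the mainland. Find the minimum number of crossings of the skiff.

Counting alone: the smuggler can take at most 1 across per trip to the island, so moving all 6 needs at least 6 loaded trips out, with a return between consecutive ones — at least 11 crossings.
The plan below uses exactly 11 crossings, so it is optimal:
1. Smuggler goes to the island with the fox.  [the mainland: the ferret, the hay, the lamb, the lettuce, the terrier | the island: the fox]
2. Smuggler goes back to the mainland alone.  [the mainland: the ferret, the hay, the lamb, the lettuce, the terrier | the island: the fox]
3. Smuggler goes to the island with the hay.  [the mainland: the ferret, the lamb, the lettuce, the terrier | the island: the fox, the hay]
4. Smuggler goes back to the mainland alone.  [the mainland: the ferret, the lamb, the lettuce, the terrier | the island: the fox, the hay]
5. Smuggler goes to the island with the ferret.  [the mainland: the lamb, the lettuce, the terrier | the island: the ferret, the fox, the hay]
6. Smuggler goes back to the mainland alone.  [the mainland: the lamb, the lettuce, the terrier | the island: the ferret, the fox, the hay]
7. Smuggler goes to the island with the lettuce.  [the mainland: the lamb, the terrier | the island: the ferret, the fox, the hay, the lettuce]
8. Smuggler goes back to the mainland alone.  [the mainland: the lamb, the terrier | the island: the ferret, the fox, the hay, the lettuce]
9. Smuggler goes to the island with the terrier.  [the mainland: the lamb | the island: the ferret, the fox, the hay, the lettuce, the terrier]
10. Smuggler goes back to the mainland alone.  [the mainland: the lamb | the island: the ferret, the fox, the hay, the lettuce, the terrier]
11. Smuggler goes to the island with the lamb.  [the mainland: — | the island: the ferret, the fox, the hay, the lamb, the lettuce, the terrier]

11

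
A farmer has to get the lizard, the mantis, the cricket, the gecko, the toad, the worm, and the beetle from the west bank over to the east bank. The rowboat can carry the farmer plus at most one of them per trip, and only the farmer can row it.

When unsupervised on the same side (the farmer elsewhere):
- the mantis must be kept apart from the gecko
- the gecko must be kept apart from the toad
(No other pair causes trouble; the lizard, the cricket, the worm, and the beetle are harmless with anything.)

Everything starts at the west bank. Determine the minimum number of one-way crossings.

Counting alone: the farmer can take at most 1 across per trip to the east bank, so moving all 7 needs at least 7 loaded trips out, with a return between consecutive ones — at least 13 crossings.
The safety rule pushes this higher. Following every safe sequence of crossings, the most of the 7 that can be at the east bank as the rowboat arrives there on crossing 13 is 6 — never all 7.
So no plan with fewer than 15 crossings exists, and this one achieves 15:
1. Farmer goes to the east bank with the gecko.
2. Farmer goes back to the west bank alone.
3. Farmer goes to the east bank with the lizard.
4. Farmer goes back to the west bank alone.
5. Farmer goes to the east bank with the mantis.
6. Farmer goes back to the west bank with the gecko.
7. Farmer goes to the east bank with the toad.
8. Farmer goes back to the west bank alone.
9. Farmer goes to the east bank with the cricket.
10. Farmer goes back to the west bank alone.
11. Farmer goes to the east bank with the worm.
12. Farmer goes back to the west bank alone.
13. Farmer goes to the east bank with the beetle.
14. Farmer goes back to the west bank alone.
15. Farmer goes to the east bank with the gecko.

15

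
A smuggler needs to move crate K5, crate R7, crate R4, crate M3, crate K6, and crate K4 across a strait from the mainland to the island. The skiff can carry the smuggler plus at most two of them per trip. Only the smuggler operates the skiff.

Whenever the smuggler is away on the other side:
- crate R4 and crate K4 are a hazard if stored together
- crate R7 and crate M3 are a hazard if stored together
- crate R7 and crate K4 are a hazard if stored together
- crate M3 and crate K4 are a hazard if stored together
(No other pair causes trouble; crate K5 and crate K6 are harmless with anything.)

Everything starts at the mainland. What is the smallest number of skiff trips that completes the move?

9

Counting alone: the smuggler can take at most 2 across per trip to the island, so moving all 6 needs at least 3 loaded trips out, with a return between consecutive ones — at least 5 crossings.
The safety rule pushes this higher. Following every safe sequence of crossings, the most of the 6 that can be at the island as the skiff arrives there on crossings 5, 7 is 4, 5 respectively — never all 6.
So no plan with fewer than 9 crossings exists, and this one achieves 9:
1. Smuggler goes to the island with crate K4 and crate R7.  [the mainland: crate K5, crate K6, crate M3, crate R4 | the island: crate K4, crate R7]
2. Smuggler goes back to the mainland with crate R7.  [the mainland: crate K5, crate K6, crate M3, crate R4, crate R7 | the island: crate K4]
3. Smuggler goes to the island with crate K5 and crate R7.  [the mainland: crate K6, crate M3, crate R4 | the island: crate K4, crate K5, crate R7]
4. Smuggler goes back to the mainland with crate R7.  [the mainland: crate K6, crate M3, crate R4, crate R7 | the island: crate K4, crate K5]
5. Smuggler goes to the island with crate R4 and crate R7.  [the mainland: crate K6, crate M3 | the island: crate K4, crate K5, crate R4, crate R7]
6. Smuggler goes back to the mainland with crate K4.  [the mainland: crate K4, crate K6, crate M3 | the island: crate K5, crate R4, crate R7]
7. Smuggler goes to the island with crate K6 and crate M3.  [the mainland: crate K4 | the island: crate K5, crate K6, crate M3, crate R4, crate R7]
8. Smuggler goes back to the mainland with crate R7.  [the mainland: crate K4, crate R7 | the island: crate K5, crate K6, crate M3, crate R4]
9. Smuggler goes to the island with crate K4 and crate R7.  [the mainland: — | the island: crate K4, crate K5, crate K6, crate M3, crate R4, crate R7]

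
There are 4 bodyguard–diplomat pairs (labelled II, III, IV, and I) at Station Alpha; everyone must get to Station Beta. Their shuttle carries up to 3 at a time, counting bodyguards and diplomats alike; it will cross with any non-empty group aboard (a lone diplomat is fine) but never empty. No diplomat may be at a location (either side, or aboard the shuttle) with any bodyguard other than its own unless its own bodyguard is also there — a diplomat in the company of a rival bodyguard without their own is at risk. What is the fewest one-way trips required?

Counting alone: each trip to Station Beta takes at most 3 across and each return brings at least 1 back, so after t trips out (and t−1 returns) at most 3t − (t−1) of the 8 are across; that first reaches 8 at t = 4, so at least 7 crossings are needed.
The safety rule pushes this higher. Following every safe sequence of crossings, the most of the 8 that can be at Station Beta as the shuttle arrives there on crossing 7 is 7 — never all 8.
So no plan with fewer than 9 crossings exists, and this one achieves 9:
1. bodyguard II and diplomat II cross → Station Beta.
2. bodyguard II crosses ← Station Alpha.
3. bodyguard II, bodyguard III, and diplomat III cross → Station Beta.
4. bodyguard II and diplomat II cross ← Station Alpha.
5. bodyguard I, bodyguard II, and bodyguard IV cross → Station Beta.
6. diplomat III crosses ← Station Alpha.
7. diplomat II and diplomat III cross → Station Beta.
8. diplomat II crosses ← Station Alpha.
9. diplomat I, diplomat II, and diplomat IV cross → Station Beta.

9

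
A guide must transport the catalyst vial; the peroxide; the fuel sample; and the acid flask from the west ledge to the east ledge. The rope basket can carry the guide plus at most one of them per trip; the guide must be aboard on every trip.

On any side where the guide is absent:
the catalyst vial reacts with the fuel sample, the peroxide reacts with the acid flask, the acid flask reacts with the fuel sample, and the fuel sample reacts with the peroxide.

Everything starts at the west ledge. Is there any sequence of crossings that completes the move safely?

Whatever the first load, the items left behind include a forbidden pair without the guide. No opening move is safe, so no plan exists.

No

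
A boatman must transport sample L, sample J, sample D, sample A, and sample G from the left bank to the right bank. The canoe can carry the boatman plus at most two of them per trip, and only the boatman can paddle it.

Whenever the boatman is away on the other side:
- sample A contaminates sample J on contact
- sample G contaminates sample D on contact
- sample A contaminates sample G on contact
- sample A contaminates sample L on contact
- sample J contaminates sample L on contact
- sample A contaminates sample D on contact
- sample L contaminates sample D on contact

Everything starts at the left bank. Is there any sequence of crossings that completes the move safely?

No

Whatever the first load, the items left behind include a forbidden pair without the boatman. No opening move is safe, so no plan exists.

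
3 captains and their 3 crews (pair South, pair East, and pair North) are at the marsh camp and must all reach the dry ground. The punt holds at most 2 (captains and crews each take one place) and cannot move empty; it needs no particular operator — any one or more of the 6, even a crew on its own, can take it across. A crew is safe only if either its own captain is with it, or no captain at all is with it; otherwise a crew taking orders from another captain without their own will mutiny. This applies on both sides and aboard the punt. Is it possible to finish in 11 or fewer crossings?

Yes

Yes — this plan uses 11 crossings (≤ 11):
1. captain South and crew South cross → the dry ground.
2. captain South crosses ← the marsh camp.
3. crew East and crew North cross → the dry ground.
4. crew South crosses ← the marsh camp.
5. captain East and captain North cross → the dry ground.
6. captain East and crew East cross ← the marsh camp.
7. captain East and captain South cross → the dry ground.
8. crew North crosses ← the marsh camp.
9. crew East and crew South cross → the dry ground.
10. captain North crosses ← the marsh camp.
11. captain North and crew North cross → the dry ground.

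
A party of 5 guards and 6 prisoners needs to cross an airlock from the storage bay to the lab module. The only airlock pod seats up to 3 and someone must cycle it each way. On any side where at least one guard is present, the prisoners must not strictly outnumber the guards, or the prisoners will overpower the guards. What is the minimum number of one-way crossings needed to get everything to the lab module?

The prisoners already outnumber the guards at the storage bay before anyone moves, so the starting position itself is disallowed.

impossible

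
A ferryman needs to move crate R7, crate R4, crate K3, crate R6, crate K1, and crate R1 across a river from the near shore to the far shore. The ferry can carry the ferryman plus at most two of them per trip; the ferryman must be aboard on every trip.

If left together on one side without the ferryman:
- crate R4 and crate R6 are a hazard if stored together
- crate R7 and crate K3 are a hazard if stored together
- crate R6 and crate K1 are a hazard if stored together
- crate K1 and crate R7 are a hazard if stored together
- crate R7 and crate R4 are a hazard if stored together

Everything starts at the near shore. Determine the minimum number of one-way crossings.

7

Counting alone: the ferryman can take at most 2 across per trip to the far shore, so moving all 6 needs at least 3 loaded trips out, with a return between consecutive ones — at least 5 crossings.
The safety rule pushes this higher. Following every safe sequence of crossings, the most of the 6 that can be at the far shore as the ferry arrives there on crossing 5 is 5 — never all 6.
So no plan with fewer than 7 crossings exists, and this one achieves 7:
1. Ferryman goes to the far shore with crate R6 and crate R7.  [the near shore: crate K1, crate K3, crate R1, crate R4 | the far shore: crate R6, crate R7]
2. Ferryman goes back to the near shore alone.  [the near shore: crate K1, crate K3, crate R1, crate R4 | the far shore: crate R6, crate R7]
3. Ferryman goes to the far shore with crate K3 and crate R4.  [the near shore: crate K1, crate R1 | the far shore: crate K3, crate R4, crate R6, crate R7]
4. Ferryman goes back to the near shore with crate R6 and crate R7.  [the near shore: crate K1, crate R1, crate R6, crate R7 | the far shore: crate K3, crate R4]
5. Ferryman goes to the far shore with crate K1 and crate R1.  [the near shore: crate R6, crate R7 | the far shore: crate K1, crate K3, crate R1, crate R4]
6. Ferryman goes back to the near shore alone.  [the near shore: crate R6, crate R7 | the far shore: crate K1, crate K3, crate R1, crate R4]
7. Ferryman goes to the far shore with crate R6 and crate R7.  [the near shore: — | the far shore: crate K1, crate K3, crate R1, crate R4, crate R6, crate R7]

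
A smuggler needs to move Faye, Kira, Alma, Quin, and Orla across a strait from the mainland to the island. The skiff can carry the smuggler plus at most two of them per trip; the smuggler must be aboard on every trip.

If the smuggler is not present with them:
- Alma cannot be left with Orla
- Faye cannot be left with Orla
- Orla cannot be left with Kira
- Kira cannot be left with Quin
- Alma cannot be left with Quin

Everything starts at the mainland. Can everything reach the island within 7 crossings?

Yes

Yes — this plan uses 7 crossings (≤ 7):
1. Smuggler goes to the island with Orla and Quin.  [the mainland: Alma, Faye, Kira | the island: Orla, Quin]
2. Smuggler goes back to the mainland alone.  [the mainland: Alma, Faye, Kira | the island: Orla, Quin]
3. Smuggler goes to the island with Faye.  [the mainland: Alma, Kira | the island: Faye, Orla, Quin]
4. Smuggler goes back to the mainland with Orla.  [the mainland: Alma, Kira, Orla | the island: Faye, Quin]
5. Smuggler goes to the island with Alma and Kira.  [the mainland: Orla | the island: Alma, Faye, Kira, Quin]
6. Smuggler goes back to the mainland with Quin.  [the mainland: Orla, Quin | the island: Alma, Faye, Kira]
7. Smuggler goes to the island with Orla and Quin.  [the mainland: — | the island: Alma, Faye, Kira, Orla, Quin]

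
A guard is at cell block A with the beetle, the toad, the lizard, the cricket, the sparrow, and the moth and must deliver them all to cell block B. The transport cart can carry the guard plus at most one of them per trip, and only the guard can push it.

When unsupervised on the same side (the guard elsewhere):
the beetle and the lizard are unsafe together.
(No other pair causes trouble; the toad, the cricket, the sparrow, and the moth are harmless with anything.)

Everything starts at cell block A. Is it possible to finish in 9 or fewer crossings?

No

Counting alone: the guard can take at most 1 across per trip to cell block B, so moving all 6 needs at least 6 loaded trips out, with a return between consecutive ones — at least 11 crossings.
Since 9 < 11, 9 crossings cannot be enough. (The shortest complete plan in fact takes 11:)
1. Guard goes to cell block B with the beetle.
2. Guard goes back to cell block A alone.
3. Guard goes to cell block B with the toad.
4. Guard goes back to cell block A alone.
5. Guard goes to cell block B with the cricket.
6. Guard goes back to cell block A alone.
7. Guard goes to cell block B with the sparrow.
8. Guard goes back to cell block A alone.
9. Guard goes to cell block B with the moth.
10. Guard goes back to cell block A alone.
11. Guard goes to cell block B with the lizard.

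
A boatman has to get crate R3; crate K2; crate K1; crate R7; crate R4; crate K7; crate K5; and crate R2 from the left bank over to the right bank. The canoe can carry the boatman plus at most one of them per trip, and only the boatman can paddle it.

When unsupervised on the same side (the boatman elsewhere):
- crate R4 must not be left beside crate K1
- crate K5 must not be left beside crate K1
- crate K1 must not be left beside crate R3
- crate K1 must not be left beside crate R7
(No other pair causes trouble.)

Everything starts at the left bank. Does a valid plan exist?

Following every safe sequence of crossings from the start, the most of the 8 that can be at the right bank as the canoe arrives there on crossings 1, 3, 5, 7, 9 is 1, 2, 3, 4, 5 respectively; the best ever achieved is 5 of 8.
From crossing 11 on, no configuration arises that was not already reachable earlier: only 88 distinct safe configurations (who is on which side, and where the canoe is) can ever be reached, none of them has everyone across, and every continuation just revisits them. So no valid plan exists.

No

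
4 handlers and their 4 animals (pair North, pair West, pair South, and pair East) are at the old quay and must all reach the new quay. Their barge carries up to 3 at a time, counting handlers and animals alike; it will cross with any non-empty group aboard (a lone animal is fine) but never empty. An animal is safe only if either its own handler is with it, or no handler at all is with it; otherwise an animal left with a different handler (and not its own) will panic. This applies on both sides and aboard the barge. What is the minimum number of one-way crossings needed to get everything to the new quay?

9

Counting alone: each trip to the new quay takes at most 3 across and each return brings at least 1 back, so after t trips out (and t−1 returns) at most 3t − (t−1) of the 8 are across; that first reaches 8 at t = 4, so at least 7 crossings are needed.
The safety rule pushes this higher. Following every safe sequence of crossings, the most of the 8 that can be at the new quay as the barge arrives there on crossing 7 is 7 — never all 8.
So no plan with fewer than 9 crossings exists, and this one achieves 9:
1. animal North and handler North cross → the new quay.
2. handler North crosses ← the old quay.
3. animal West, handler North, and handler West cross → the new quay.
4. animal North and handler North cross ← the old quay.
5. handler East, handler North, and handler South cross → the new quay.
6. animal West crosses ← the old quay.
7. animal North and animal West cross → the new quay.
8. animal North crosses ← the old quay.
9. animal East, animal North, and animal South cross → the new quay.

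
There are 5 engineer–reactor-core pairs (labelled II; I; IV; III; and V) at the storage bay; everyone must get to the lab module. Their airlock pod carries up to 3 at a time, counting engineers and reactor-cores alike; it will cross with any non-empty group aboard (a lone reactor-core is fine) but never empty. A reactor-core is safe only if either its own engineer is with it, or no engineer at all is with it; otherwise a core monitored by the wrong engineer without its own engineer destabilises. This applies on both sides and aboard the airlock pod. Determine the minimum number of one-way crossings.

Counting alone: each trip to the lab module takes at most 3 across and each return brings at least 1 back, so after t trips out (and t−1 returns) at most 3t − (t−1) of the 10 are across; that first reaches 10 at t = 5, so at least 9 crossings are needed.
The safety rule pushes this higher. Following every safe sequence of crossings, the most of the 10 that can be at the lab module as the airlock pod arrives there on crossing 9 is 9 — never all 10.
So no plan with fewer than 11 crossings exists, and this one achieves 11:
1. engineer II and reactor-core II cross → the lab module.
2. engineer II crosses ← the storage bay.
3. reactor-core I, reactor-core III, and reactor-core IV cross → the lab module.
4. reactor-core II crosses ← the storage bay.
5. engineer I, engineer III, and engineer IV cross → the lab module.
6. engineer I and reactor-core I cross ← the storage bay.
7. engineer I, engineer II, and engineer V cross → the lab module.
8. reactor-core IV crosses ← the storage bay.
9. reactor-core I and reactor-core II cross → the lab module.
10. reactor-core II crosses ← the storage bay.
11. reactor-core II, reactor-core IV, and reactor-core V cross → the lab module.

11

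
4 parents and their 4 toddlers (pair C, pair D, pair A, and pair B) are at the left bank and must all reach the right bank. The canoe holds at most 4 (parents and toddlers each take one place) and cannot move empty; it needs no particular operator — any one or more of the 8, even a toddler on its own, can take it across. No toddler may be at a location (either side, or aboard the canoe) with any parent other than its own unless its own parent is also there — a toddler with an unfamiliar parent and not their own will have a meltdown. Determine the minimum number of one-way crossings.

Counting alone: each trip to the right bank takes at most 4 across and each return brings at least 1 back, so after t trips out (and t−1 returns) at most 4t − (t−1) of the 8 are across; that first reaches 8 at t = 3, so at least 5 crossings are needed.
The plan below uses exactly 5 crossings, so it is optimal:
1. parent C and toddler C cross → the right bank.
2. parent C crosses ← the left bank.
3. parent A, parent B, parent C, and parent D cross → the right bank.
4. toddler C crosses ← the left bank.
5. toddler A, toddler B, toddler C, and toddler D cross → the right bank.

5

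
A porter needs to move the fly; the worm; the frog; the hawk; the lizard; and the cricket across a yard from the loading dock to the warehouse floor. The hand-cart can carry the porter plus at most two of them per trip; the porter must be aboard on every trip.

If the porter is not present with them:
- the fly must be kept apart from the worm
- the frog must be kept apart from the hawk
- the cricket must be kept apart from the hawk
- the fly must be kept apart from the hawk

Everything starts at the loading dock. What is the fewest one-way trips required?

7

Counting alone: the porter can take at most 2 across per trip to the warehouse floor, so moving all 6 needs at least 3 loaded trips out, with a return between consecutive ones — at least 5 crossings.
The safety rule pushes this higher. Following every safe sequence of crossings, the most of the 6 that can be at the warehouse floor as the hand-cart arrives there on crossing 5 is 5 — never all 6.
So no plan with fewer than 7 crossings exists, and this one achieves 7:
1. Porter goes to the warehouse floor with the fly and the hawk.
2. Porter goes back to the loading dock with the fly.
3. Porter goes to the warehouse floor with the fly and the frog.
4. Porter goes back to the loading dock with the hawk.
5. Porter goes to the warehouse floor with the cricket and the lizard.
6. Porter goes back to the loading dock alone.
7. Porter goes to the warehouse floor with the hawk and the worm.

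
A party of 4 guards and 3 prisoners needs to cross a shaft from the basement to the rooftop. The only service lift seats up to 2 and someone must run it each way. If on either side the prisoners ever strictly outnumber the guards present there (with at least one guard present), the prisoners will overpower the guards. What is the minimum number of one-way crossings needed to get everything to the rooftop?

11

Counting alone: each trip to the rooftop takes at most 2 across and each return brings at least 1 back, so after t trips out (and t−1 returns) at most 2t − (t−1) of the 7 are across; that first reaches 7 at t = 6, so at least 11 crossings are needed.
The plan below uses exactly 11 crossings, so it is optimal:
1. 2 prisoners → the rooftop.  (the basement: 4G 1P; the rooftop: 0G 2P)
2. 1 prisoner ← the basement.  (the basement: 4G 2P; the rooftop: 0G 1P)
3. 2 prisoners → the rooftop.  (the basement: 4G 0P; the rooftop: 0G 3P)
4. 1 prisoner ← the basement.  (the basement: 4G 1P; the rooftop: 0G 2P)
5. 2 guards → the rooftop.  (the basement: 2G 1P; the rooftop: 2G 2P)
6. 1 prisoner ← the basement.  (the basement: 2G 2P; the rooftop: 2G 1P)
7. 1 guard and 1 prisoner → the rooftop.  (the basement: 1G 1P; the rooftop: 3G 2P)
8. 1 guard ← the basement.  (the basement: 2G 1P; the rooftop: 2G 2P)
9. 1 guard and 1 prisoner → the rooftop.  (the basement: 1G 0P; the rooftop: 3G 3P)
10. 1 prisoner ← the basement.  (the basement: 1G 1P; the rooftop: 3G 2P)
11. 1 guard and 1 prisoner → the rooftop.  (the basement: 0G 0P; the rooftop: 4G 3P)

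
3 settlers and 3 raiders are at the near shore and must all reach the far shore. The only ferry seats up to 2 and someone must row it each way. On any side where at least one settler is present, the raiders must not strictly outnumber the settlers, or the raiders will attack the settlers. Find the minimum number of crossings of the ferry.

Counting alone: each trip to the far shore takes at most 2 across and each return brings at least 1 back, so after t trips out (and t−1 returns) at most 2t − (t−1) of the 6 are across; that first reaches 6 at t = 5, so at least 9 crossings are needed.
The safety rule pushes this higher. Following every safe sequence of crossings, the most of the 6 that can be at the far shore as the ferry arrives there on crossing 9 is 5 — never all 6.
So no plan with fewer than 11 crossings exists, and this one achieves 11:
1. 2 raiders → the far shore.  (the near shore: 3S 1R; the far shore: 0S 2R)
2. 1 raider ← the near shore.  (the near shore: 3S 2R; the far shore: 0S 1R)
3. 2 raiders → the far shore.  (the near shore: 3S 0R; the far shore: 0S 3R)
4. 1 raider ← the near shore.  (the near shore: 3S 1R; the far shore: 0S 2R)
5. 2 settlers → the far shore.  (the near shore: 1S 1R; the far shore: 2S 2R)
6. 1 settler and 1 raider ← the near shore.  (the near shore: 2S 2R; the far shore: 1S 1R)
7. 2 settlers → the far shore.  (the near shore: 0S 2R; the far shore: 3S 1R)
8. 1 raider ← the near shore.  (the near shore: 0S 3R; the far shore: 3S 0R)
9. 2 raiders → the far shore.  (the near shore: 0S 1R; the far shore: 3S 2R)
10. 1 raider ← the near shore.  (the near shore: 0S 2R; the far shore: 3S 1R)
11. 2 raiders → the far shore.  (the near shore: 0S 0R; the far shore: 3S 3R)

11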